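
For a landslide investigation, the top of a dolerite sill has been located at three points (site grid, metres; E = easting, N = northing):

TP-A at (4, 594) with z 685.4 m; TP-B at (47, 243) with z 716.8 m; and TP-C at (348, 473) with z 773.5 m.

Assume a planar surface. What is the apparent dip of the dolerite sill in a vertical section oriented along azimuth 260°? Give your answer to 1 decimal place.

12.4°

Let the plane be z = a·E + b·N + c.
TP-B−TP-A: 43a − 351b = 31.4;  TP-C−TP-A: 344a − 121b = 88.1.
Solving gives a = 0.23475, b = −0.06070.
Unit vector along 260° is (sin 260°, cos 260°) = (-0.9848, -0.1736).
Slope in that direction = a·(-0.9848) + b·(-0.1736) = −0.22065.
Apparent dip = arctan|0.22065| = 12.4° (true dip is 13.6°, so apparent ≤ true as expected).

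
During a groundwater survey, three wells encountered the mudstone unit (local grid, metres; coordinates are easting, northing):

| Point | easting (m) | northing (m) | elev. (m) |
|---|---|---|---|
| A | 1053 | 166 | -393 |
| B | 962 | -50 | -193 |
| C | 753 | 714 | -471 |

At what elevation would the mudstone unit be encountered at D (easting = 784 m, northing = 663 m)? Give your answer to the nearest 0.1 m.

Two edge vectors: A→B = (-91, -216, 200), A→C = (-300, 548, -78).
Normal n = (A→B) × (A→C) = (-92752, -67098, -114668).
So ∂z/∂easting = −n_x/n_z = −0.808874 and ∂z/∂northing = −n_y/n_z = −0.585150.
Intercept c from A: -393 + 851.74 + 97.13 = 555.88.
At (784, 663): z = −634.2 − 388.0 + 555.88 = -466.2 m.

-466.2 m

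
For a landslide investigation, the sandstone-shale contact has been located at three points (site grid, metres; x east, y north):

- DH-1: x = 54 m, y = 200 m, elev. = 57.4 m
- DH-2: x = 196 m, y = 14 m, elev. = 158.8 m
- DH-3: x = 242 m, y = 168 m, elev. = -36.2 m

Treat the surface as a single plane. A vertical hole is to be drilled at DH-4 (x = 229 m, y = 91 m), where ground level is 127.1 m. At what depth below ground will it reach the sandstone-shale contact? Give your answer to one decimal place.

72.6 m

Let the plane be z = a·x + b·y + c.
DH-2−DH-1: 142a − 186b = 101.4;  DH-3−DH-1: 188a − 32b = −93.6.
Solving gives a = −0.67889, b = −1.06345.
Then c = 57.4 − a·54 − b·200 = 306.75.
At (229, 91): z_contact = −155.46 − 96.77 + 306.75 = 54.51 m.
Depth below ground = 127.1 − 54.51 = 72.6 m.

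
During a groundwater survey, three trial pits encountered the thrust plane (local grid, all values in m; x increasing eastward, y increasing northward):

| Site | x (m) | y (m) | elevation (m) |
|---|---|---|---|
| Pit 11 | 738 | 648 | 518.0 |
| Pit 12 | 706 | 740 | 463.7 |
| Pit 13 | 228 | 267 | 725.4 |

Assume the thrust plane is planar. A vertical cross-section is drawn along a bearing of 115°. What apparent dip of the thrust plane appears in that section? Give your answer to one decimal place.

Two edge vectors: Pit 11→Pit 12 = (-32, 92, -54.3), Pit 11→Pit 13 = (-510, -381, 207.4).
Normal n = (Pit 11→Pit 12) × (Pit 11→Pit 13) = (-1607.5, 34329.8, 59112).
So ∂z/∂x = −n_x/n_z = 0.02719 and ∂z/∂y = −n_y/n_z = −0.58076.
Unit vector along 115° is (sin 115°, cos 115°) = (0.9063, -0.4226).
Slope in that direction = a·(0.9063) + b·(-0.4226) = 0.27009.
Apparent dip = arctan|0.27009| = 15.1° (true dip is 30.2°, so apparent ≤ true as expected).

15.1°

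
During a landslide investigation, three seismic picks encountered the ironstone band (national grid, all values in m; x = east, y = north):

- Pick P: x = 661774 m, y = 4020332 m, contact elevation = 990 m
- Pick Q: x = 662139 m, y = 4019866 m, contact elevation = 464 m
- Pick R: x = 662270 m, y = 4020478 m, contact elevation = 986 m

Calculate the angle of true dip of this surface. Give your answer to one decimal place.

Two edge vectors: Pick P→Pick Q = (365, -466, -526), Pick P→Pick R = (496, 146, -4).
Normal n = (Pick P→Pick Q) × (Pick P→Pick R) = (78660, -259436, 284426).
So ∂z/∂x = −n_x/n_z = −0.27656 and ∂z/∂y = −n_y/n_z = 0.91214.
Gradient magnitude |∇z| = √(a² + b²) = √(0.07648 + 0.83200) = 0.95314.
True dip = arctan(0.95314) = 43.6°, dipping toward SSE (azimuth ≈ 163°).

43.6°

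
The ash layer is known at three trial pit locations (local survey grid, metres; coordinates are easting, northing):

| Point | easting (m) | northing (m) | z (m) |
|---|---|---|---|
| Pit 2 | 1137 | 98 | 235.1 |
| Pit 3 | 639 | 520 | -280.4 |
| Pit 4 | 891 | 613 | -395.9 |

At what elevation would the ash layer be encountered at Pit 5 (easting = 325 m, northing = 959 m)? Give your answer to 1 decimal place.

Let the plane be z = a·easting + b·northing + c.
Pit 3−Pit 2: −498a + 422b = −515.5;  Pit 4−Pit 2: −246a + 515b = −631.
Solving gives a = −0.005237, b = −1.227744.
Then c = 235.1 − a·1137 − b·98 = 361.37.
At (325, 959): z = −1.7 − 1177.4 + 361.37 = -817.7 m.

-817.7 m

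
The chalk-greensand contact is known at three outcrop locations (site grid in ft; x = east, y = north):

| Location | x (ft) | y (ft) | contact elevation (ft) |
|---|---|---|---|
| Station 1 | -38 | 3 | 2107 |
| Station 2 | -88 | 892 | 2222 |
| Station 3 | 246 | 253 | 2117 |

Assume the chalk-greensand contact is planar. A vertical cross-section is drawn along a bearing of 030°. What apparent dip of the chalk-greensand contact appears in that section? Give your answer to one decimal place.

4.1°

Two edge vectors: Station 1→Station 2 = (-50, 889, 115), Station 1→Station 3 = (284, 250, 10).
Normal n = (Station 1→Station 2) × (Station 1→Station 3) = (-19860, 33160, -264976).
So ∂z/∂x = −n_x/n_z = −0.07495 and ∂z/∂y = −n_y/n_z = 0.12514.
Unit vector along 030° is (sin 30°, cos 30°) = (0.5000, 0.8660).
Slope in that direction = a·(0.5000) + b·(0.8660) = 0.07090.
Apparent dip = arctan|0.07090| = 4.1° (true dip is 8.3°, so apparent ≤ true as expected).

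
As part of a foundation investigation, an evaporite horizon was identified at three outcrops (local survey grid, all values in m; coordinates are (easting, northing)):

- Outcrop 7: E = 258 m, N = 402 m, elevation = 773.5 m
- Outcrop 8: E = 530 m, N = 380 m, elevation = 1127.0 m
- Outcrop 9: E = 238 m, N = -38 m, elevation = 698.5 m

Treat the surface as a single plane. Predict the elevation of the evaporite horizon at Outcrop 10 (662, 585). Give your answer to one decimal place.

1322.5 m

Two edge vectors: Outcrop 7→Outcrop 8 = (272, -22, 353.5), Outcrop 7→Outcrop 9 = (-20, -440, -75).
Normal n = (Outcrop 7→Outcrop 8) × (Outcrop 7→Outcrop 9) = (157190, 13330, -120120).
So ∂z/∂E = −n_x/n_z = 1.30861 and ∂z/∂N = −n_y/n_z = 0.11097.
Intercept c from Outcrop 7: 773.5 − 337.62 − 44.61 = 391.27.
At (662, 585): z = 866.3 + 64.9 + 391.27 = 1322.5 m.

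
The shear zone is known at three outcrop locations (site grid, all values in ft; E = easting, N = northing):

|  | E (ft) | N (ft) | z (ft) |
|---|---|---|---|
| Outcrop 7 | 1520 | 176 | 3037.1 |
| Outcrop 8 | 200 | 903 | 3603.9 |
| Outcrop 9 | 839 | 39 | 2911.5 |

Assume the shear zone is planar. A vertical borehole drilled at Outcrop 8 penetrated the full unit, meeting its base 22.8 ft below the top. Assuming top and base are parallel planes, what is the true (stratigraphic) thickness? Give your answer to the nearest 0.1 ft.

17.7 ft

Let the plane be z = a·E + b·N + c.
Outcrop 8−Outcrop 7: −1320a + 727b = 566.8;  Outcrop 9−Outcrop 7: −681a − 137b = −125.6.
Solving gives a = 0.02021, b = 0.81633.
|∇z| = √(a²+b²) = 0.81658, so dip δ = arctan(0.81658) = 39.23°.
True thickness = vertical thickness × cos δ = 22.8 × cos 39.23° = 17.7 ft.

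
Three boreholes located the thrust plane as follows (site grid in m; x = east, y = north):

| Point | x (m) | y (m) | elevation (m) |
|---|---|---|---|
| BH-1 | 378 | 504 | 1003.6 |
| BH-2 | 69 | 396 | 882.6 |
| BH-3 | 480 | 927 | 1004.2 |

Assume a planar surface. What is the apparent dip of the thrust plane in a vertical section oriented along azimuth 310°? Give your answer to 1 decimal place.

Two edge vectors: BH-1→BH-2 = (-309, -108, -121), BH-1→BH-3 = (102, 423, 0.6).
Normal n = (BH-1→BH-2) × (BH-1→BH-3) = (51118.2, -12156.6, -119691).
So ∂z/∂x = −n_x/n_z = 0.42708 and ∂z/∂y = −n_y/n_z = −0.10157.
Unit vector along 310° is (sin 310°, cos 310°) = (-0.7660, 0.6428).
Slope in that direction = a·(-0.7660) + b·(0.6428) = −0.39245.
Apparent dip = arctan|0.39245| = 21.4° (true dip is 23.7°, so apparent ≤ true as expected).

21.4°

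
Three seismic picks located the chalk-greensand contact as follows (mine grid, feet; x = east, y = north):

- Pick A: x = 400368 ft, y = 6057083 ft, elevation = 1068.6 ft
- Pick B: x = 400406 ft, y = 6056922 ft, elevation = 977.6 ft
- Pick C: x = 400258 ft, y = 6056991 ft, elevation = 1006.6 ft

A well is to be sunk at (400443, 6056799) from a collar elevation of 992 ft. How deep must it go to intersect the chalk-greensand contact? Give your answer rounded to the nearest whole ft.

Two edge vectors: Pick A→Pick B = (38, -161, -91), Pick A→Pick C = (-110, -92, -62).
Normal n = (Pick A→Pick B) × (Pick A→Pick C) = (1610, 12366, -21206).
So ∂z/∂x = −n_x/n_z = 0.07592191 and ∂z/∂y = −n_y/n_z = 0.58313685.
Intercept c from Pick A: 1068.6 − 30396.70 − 3532108.29 = −3561436.39.
At (400443, 6056799): z_contact = 30402.4 + 3531942.7 − 3561436.39 = 908.7 ft.
Depth below ground = 992 − 908.7 = 83 ft.

83 ft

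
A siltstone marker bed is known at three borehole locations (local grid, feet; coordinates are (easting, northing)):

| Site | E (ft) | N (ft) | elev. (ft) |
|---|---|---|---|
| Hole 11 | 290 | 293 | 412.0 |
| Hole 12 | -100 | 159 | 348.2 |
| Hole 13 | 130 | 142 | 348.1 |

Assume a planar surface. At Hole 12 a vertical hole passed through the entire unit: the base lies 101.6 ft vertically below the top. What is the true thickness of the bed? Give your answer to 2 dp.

94.53 ft

Let the plane be z = a·E + b·N + c.
Hole 12−Hole 11: −390a − 134b = −63.8;  Hole 13−Hole 11: −160a − 151b = −63.9.
Solving gives a = 0.02860, b = 0.39287.
|∇z| = √(a²+b²) = 0.39391, so dip δ = arctan(0.39391) = 21.50°.
True thickness = vertical thickness × cos δ = 101.6 × cos 21.50° = 94.53 ft.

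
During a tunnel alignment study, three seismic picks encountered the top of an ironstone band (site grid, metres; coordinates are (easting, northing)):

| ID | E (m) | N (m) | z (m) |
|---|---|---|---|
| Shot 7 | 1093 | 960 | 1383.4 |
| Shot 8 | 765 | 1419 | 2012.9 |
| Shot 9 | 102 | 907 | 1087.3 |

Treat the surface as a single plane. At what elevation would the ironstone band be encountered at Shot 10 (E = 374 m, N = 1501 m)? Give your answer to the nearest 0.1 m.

2053.2 m

Two edge vectors: Shot 7→Shot 8 = (-328, 459, 629.5), Shot 7→Shot 9 = (-991, -53, -296.1).
Normal n = (Shot 7→Shot 8) × (Shot 7→Shot 9) = (-102546.4, -720955.3, 472253).
So ∂z/∂E = −n_x/n_z = 0.217143 and ∂z/∂N = −n_y/n_z = 1.526629.
Intercept c from Shot 7: 1383.4 − 237.34 − 1465.56 = −319.50.
At (374, 1501): z = 81.2 + 2291.5 − 319.50 = 2053.2 m.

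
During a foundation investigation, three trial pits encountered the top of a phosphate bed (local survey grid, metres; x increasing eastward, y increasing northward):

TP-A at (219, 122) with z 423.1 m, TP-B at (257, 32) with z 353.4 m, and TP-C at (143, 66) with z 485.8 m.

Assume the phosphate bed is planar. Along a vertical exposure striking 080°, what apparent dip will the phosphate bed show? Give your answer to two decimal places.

Two edge vectors: TP-A→TP-B = (38, -90, -69.7), TP-A→TP-C = (-76, -56, 62.7).
Normal n = (TP-A→TP-B) × (TP-A→TP-C) = (-9546.2, 2914.6, -8968).
So ∂z/∂x = −n_x/n_z = −1.06447 and ∂z/∂y = −n_y/n_z = 0.32500.
Unit vector along 080° is (sin 80°, cos 80°) = (0.9848, 0.1736).
Slope in that direction = a·(0.9848) + b·(0.1736) = −0.99187.
Apparent dip = arctan|0.99187| = 44.77° (true dip is 48.1°, so apparent ≤ true as expected).

44.77°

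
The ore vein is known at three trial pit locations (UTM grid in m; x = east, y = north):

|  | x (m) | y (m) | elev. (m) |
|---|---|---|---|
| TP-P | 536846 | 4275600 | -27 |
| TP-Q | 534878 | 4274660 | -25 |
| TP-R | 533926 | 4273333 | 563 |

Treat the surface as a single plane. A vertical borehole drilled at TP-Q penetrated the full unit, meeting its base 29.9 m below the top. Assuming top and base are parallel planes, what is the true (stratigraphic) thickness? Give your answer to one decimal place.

24.0 m

Let the plane be z = a·x + b·y + c.
TP-Q−TP-P: −1968a − 940b = 2;  TP-R−TP-P: −2920a − 2267b = 590.
Solving gives a = 0.32043, b = −0.67298.
|∇z| = √(a²+b²) = 0.74537, so dip δ = arctan(0.74537) = 36.70°.
True thickness = vertical thickness × cos δ = 29.9 × cos 36.70° = 24.0 m.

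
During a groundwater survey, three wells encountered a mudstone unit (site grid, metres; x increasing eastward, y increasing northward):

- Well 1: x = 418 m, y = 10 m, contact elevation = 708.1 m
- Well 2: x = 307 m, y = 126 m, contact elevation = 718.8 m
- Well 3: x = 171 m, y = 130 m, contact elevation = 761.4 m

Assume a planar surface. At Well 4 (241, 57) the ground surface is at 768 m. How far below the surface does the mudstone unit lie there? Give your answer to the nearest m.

13 m

Let the plane be z = a·x + b·y + c.
Well 2−Well 1: −111a + 116b = 10.7;  Well 3−Well 1: −247a + 120b = 53.3.
Solving gives a = −0.31951, b = −0.21350.
Then c = 708.1 − a·418 − b·10 = 843.79.
At (241, 57): z_contact = −77.0 − 12.2 + 843.79 = 754.6 m.
Depth below ground = 768 − 754.6 = 13 m.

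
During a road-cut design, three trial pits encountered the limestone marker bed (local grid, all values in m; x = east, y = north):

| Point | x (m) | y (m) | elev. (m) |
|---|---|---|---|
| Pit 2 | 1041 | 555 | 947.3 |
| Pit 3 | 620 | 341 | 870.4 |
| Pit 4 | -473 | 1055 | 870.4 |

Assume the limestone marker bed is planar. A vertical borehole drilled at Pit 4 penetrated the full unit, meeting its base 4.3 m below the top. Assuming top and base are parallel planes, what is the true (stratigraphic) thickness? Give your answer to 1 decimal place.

4.2 m

Let the plane be z = a·x + b·y + c.
Pit 3−Pit 2: −421a − 214b = −76.9;  Pit 4−Pit 2: −1514a + 500b = −76.9.
Solving gives a = 0.10273, b = 0.15725.
|∇z| = √(a²+b²) = 0.18783, so dip δ = arctan(0.18783) = 10.64°.
True thickness = vertical thickness × cos δ = 4.3 × cos 10.64° = 4.2 m.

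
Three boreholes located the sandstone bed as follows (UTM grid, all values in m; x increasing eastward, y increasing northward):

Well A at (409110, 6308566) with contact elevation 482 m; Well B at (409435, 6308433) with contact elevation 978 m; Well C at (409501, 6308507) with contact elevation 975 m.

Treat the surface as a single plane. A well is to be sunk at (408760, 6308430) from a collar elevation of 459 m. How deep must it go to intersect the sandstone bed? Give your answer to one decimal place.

224.4 m

Let the plane be z = a·x + b·y + c.
Well B−Well A: 325a − 133b = 496;  Well C−Well A: 391a − 59b = 493.
Solving gives a = 1.105915682, b = −1.026897770.
Then c = 482 − a·409110 − b·6308566 = 6026293.19.
At (408760, 6308430): z_contact = 452054.09 − 6478112.70 + 6026293.19 = 234.59 m.
Depth below ground = 459 − 234.59 = 224.4 m.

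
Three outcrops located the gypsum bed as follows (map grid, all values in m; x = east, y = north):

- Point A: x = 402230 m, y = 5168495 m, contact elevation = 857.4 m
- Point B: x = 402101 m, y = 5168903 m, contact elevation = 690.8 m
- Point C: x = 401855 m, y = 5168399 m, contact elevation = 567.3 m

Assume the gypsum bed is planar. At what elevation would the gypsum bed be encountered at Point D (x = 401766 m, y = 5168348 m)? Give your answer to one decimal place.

Let the plane be z = a·x + b·y + c.
Point B−Point A: −129a + 408b = −166.6;  Point C−Point A: −375a − 96b = −290.1.
Solving gives a = 0.812378465, b = −0.151478378.
Then c = 857.4 − a·402230 − b·5168495 = 457009.65.
At (401766, 5168348): z = 326386.0 − 782893.0 + 457009.65 = 502.7 m.

502.7 m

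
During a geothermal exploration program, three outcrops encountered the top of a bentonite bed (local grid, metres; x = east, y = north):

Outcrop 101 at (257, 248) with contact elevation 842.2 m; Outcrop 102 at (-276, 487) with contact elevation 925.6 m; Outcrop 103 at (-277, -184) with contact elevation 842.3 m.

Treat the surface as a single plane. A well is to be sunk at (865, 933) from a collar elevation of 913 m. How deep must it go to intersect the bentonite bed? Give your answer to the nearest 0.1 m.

Let the plane be z = a·x + b·y + c.
Outcrop 102−Outcrop 101: −533a + 239b = 83.4;  Outcrop 103−Outcrop 101: −534a − 432b = 0.1.
Solving gives a = −0.10074, b = 0.12429.
Then c = 842.2 − a·257 − b·248 = 837.27.
At (865, 933): z_contact = −87.14 + 115.97 + 837.27 = 866.09 m.
Depth below ground = 913 − 866.09 = 46.9 m.

46.9 m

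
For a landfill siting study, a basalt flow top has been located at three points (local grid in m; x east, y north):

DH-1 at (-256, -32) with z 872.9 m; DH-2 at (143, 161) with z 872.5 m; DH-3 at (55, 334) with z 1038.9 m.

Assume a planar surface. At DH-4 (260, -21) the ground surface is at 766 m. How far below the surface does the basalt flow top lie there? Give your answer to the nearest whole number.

78 m

Two edge vectors: DH-1→DH-2 = (399, 193, -0.4), DH-1→DH-3 = (311, 366, 166).
Normal n = (DH-1→DH-2) × (DH-1→DH-3) = (32184.4, -66358.4, 86011).
So ∂z/∂x = −n_x/n_z = −0.37419 and ∂z/∂y = −n_y/n_z = 0.77151.
Intercept c from DH-1: 872.9 − 95.79 + 24.69 = 801.80.
At (260, -21): z_contact = −97.3 − 16.2 + 801.80 = 688.3 m.
Depth below ground = 766 − 688.3 = 78 m.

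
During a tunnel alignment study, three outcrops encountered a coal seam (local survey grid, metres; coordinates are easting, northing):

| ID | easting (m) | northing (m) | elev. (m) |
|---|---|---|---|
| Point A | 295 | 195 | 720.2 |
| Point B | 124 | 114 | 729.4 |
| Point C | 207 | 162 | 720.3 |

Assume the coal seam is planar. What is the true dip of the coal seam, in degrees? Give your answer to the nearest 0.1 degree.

Two edge vectors: Point A→Point B = (-171, -81, 9.2), Point A→Point C = (-88, -33, 0.1).
Normal n = (Point A→Point B) × (Point A→Point C) = (295.5, -792.5, -1485).
So ∂z/∂easting = −n_x/n_z = 0.19899 and ∂z/∂northing = −n_y/n_z = −0.53367.
Gradient magnitude |∇z| = √(a² + b²) = √(0.03960 + 0.28480) = 0.56956.
True dip = arctan(0.56956) = 29.7°, dipping toward NNW (azimuth ≈ 340°).

29.7°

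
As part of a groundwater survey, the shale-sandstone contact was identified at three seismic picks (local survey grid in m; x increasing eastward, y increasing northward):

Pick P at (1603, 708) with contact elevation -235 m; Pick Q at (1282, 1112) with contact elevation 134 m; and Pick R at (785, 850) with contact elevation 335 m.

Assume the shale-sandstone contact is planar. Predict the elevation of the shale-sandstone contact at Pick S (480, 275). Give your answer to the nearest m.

Two edge vectors: Pick P→Pick Q = (-321, 404, 369), Pick P→Pick R = (-818, 142, 570).
Normal n = (Pick P→Pick Q) × (Pick P→Pick R) = (177882, -118872, 284890).
So ∂z/∂x = −n_x/n_z = −0.62439 and ∂z/∂y = −n_y/n_z = 0.41726.
Intercept c from Pick P: -235 + 1000.89 − 295.42 = 470.48.
At (480, 275): z = −299.7 + 114.7 + 470.48 = 285.5 m.

286 m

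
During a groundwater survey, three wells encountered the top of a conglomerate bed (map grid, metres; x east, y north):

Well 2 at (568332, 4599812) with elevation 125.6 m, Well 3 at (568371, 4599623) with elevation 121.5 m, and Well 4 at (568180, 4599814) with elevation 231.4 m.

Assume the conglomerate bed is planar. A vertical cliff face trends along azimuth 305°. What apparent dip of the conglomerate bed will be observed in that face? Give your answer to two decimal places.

Two edge vectors: Well 2→Well 3 = (39, -189, -4.1), Well 2→Well 4 = (-152, 2, 105.8).
Normal n = (Well 2→Well 3) × (Well 2→Well 4) = (-19988, -3503, -28650).
So ∂z/∂x = −n_x/n_z = −0.69766 and ∂z/∂y = −n_y/n_z = −0.12227.
Unit vector along 305° is (sin 305°, cos 305°) = (-0.8192, 0.5736).
Slope in that direction = a·(-0.8192) + b·(0.5736) = 0.50136.
Apparent dip = arctan|0.50136| = 26.63° (true dip is 35.3°, so apparent ≤ true as expected).

26.63°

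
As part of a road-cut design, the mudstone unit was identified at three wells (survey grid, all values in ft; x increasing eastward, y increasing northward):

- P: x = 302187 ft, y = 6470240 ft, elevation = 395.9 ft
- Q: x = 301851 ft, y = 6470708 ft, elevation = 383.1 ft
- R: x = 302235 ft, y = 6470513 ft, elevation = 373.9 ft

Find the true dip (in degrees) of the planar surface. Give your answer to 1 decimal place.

Two edge vectors: P→Q = (-336, 468, -12.8), P→R = (48, 273, -22).
Normal n = (P→Q) × (P→R) = (-6801.6, -8006.4, -114192).
So ∂z/∂x = −n_x/n_z = −0.05956 and ∂z/∂y = −n_y/n_z = −0.07011.
Gradient magnitude |∇z| = √(a² + b²) = √(0.00355 + 0.00492) = 0.09200.
True dip = arctan(0.09200) = 5.3°, dipping toward NE (azimuth ≈ 040°).

5.3°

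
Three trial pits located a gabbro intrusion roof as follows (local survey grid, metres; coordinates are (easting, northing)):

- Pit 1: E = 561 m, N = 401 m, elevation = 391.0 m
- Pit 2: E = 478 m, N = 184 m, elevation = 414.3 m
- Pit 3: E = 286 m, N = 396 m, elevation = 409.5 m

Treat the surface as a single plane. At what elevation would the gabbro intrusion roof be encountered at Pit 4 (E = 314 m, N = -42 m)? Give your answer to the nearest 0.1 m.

Let the plane be z = a·E + b·N + c.
Pit 2−Pit 1: −83a − 217b = 23.3;  Pit 3−Pit 1: −275a − 5b = 18.5.
Solving gives a = −0.06578, b = −0.08221.
Then c = 391 − a·561 − b·401 = 460.87.
At (314, -42): z = −20.7 + 3.5 + 460.87 = 443.7 m.

443.7 m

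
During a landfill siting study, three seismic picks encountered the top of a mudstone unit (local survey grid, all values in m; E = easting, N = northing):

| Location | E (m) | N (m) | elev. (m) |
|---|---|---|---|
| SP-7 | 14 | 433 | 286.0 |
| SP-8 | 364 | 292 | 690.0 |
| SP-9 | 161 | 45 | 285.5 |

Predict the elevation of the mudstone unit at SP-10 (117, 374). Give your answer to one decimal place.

Let the plane be z = a·E + b·N + c.
SP-8−SP-7: 350a − 141b = 404;  SP-9−SP-7: 147a − 388b = −0.5.
Solving gives a = 1.36281, b = 0.51761.
Then c = 286 − a·14 − b·433 = 42.80.
At (117, 374): z = 159.4 + 193.6 + 42.80 = 395.8 m.

395.8 m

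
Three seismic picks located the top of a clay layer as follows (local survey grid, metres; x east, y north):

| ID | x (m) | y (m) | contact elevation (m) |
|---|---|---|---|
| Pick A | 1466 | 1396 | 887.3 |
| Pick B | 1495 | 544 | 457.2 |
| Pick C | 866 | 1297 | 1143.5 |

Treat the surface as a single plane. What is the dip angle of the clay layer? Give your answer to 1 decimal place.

35.1°

Two edge vectors: Pick A→Pick B = (29, -852, -430.1), Pick A→Pick C = (-600, -99, 256.2).
Normal n = (Pick A→Pick B) × (Pick A→Pick C) = (-260862.3, 250630.2, -514071).
So ∂z/∂x = −n_x/n_z = −0.50744 and ∂z/∂y = −n_y/n_z = 0.48754.
Gradient magnitude |∇z| = √(a² + b²) = √(0.25750 + 0.23770) = 0.70370.
True dip = arctan(0.70370) = 35.1°, dipping toward SE (azimuth ≈ 134°).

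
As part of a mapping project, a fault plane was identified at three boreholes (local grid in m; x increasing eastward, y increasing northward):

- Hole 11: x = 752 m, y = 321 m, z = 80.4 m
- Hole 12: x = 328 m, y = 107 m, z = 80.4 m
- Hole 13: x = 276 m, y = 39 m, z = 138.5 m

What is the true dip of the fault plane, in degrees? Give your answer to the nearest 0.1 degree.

Let the plane be z = a·x + b·y + c.
Hole 12−Hole 11: −424a − 214b = 0;  Hole 13−Hole 11: −476a − 282b = 58.1.
Solving gives a = 0.70229, b = −1.39146.
Gradient magnitude |∇z| = √(a² + b²) = √(0.49322 + 1.93616) = 1.55865.
True dip = arctan(1.55865) = 57.3°, dipping toward NNW (azimuth ≈ 333°).

57.3°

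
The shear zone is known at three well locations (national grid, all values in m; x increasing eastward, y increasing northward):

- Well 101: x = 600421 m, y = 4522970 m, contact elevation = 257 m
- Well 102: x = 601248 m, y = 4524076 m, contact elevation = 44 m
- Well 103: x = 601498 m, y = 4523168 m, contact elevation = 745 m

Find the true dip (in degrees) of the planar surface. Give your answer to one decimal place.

39.9°

Let the plane be z = a·x + b·y + c.
Well 102−Well 101: 827a + 1106b = −213;  Well 103−Well 101: 1077a + 198b = 488.
Solving gives a = 0.56637, b = −0.61609.
Gradient magnitude |∇z| = √(a² + b²) = √(0.32078 + 0.37956) = 0.83686.
True dip = arctan(0.83686) = 39.9°, dipping toward NW (azimuth ≈ 317°).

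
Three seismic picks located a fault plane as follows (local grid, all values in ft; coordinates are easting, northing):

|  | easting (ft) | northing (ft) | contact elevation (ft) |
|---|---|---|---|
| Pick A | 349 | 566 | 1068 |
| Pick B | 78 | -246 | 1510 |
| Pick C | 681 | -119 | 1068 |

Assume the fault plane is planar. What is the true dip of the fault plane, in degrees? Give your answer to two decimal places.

Two edge vectors: Pick A→Pick B = (-271, -812, 442), Pick A→Pick C = (332, -685, 0).
Normal n = (Pick A→Pick B) × (Pick A→Pick C) = (302770, 146744, 455219).
So ∂z/∂easting = −n_x/n_z = −0.66511 and ∂z/∂northing = −n_y/n_z = −0.32236.
Gradient magnitude |∇z| = √(a² + b²) = √(0.44237 + 0.10392) = 0.73911.
True dip = arctan(0.73911) = 36.47°, dipping toward ENE (azimuth ≈ 064°).

36.47°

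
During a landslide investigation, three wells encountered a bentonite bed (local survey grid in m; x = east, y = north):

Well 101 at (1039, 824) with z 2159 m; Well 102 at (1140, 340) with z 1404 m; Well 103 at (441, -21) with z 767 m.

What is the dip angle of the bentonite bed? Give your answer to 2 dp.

Let the plane be z = a·x + b·y + c.
Well 102−Well 101: 101a − 484b = −755;  Well 103−Well 101: −598a − 845b = −1392.
Solving gives a = 0.09540, b = 1.57982.
Gradient magnitude |∇z| = √(a² + b²) = √(0.00910 + 2.49585) = 1.58270.
True dip = arctan(1.58270) = 57.71°, dipping toward S (azimuth ≈ 183°).

57.71°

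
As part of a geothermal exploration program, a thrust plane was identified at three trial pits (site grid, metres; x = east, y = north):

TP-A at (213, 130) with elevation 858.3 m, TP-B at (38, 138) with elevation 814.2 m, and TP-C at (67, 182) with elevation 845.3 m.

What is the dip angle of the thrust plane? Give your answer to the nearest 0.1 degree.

Let the plane be z = a·x + b·y + c.
TP-B−TP-A: −175a + 8b = −44.1;  TP-C−TP-A: −146a + 52b = −13.
Solving gives a = 0.27600, b = 0.52491.
Gradient magnitude |∇z| = √(a² + b²) = √(0.07617 + 0.27553) = 0.59305.
True dip = arctan(0.59305) = 30.7°, dipping toward SSW (azimuth ≈ 208°).

30.7°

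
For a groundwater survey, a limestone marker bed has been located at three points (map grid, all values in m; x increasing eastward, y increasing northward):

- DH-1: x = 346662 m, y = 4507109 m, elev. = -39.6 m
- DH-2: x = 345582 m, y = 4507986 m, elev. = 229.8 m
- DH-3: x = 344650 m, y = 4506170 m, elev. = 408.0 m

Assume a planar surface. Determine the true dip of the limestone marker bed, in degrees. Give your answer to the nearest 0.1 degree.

Let the plane be z = a·x + b·y + c.
DH-2−DH-1: −1080a + 877b = 269.4;  DH-3−DH-1: −2012a − 939b = 447.6.
Solving gives a = −0.23231, b = 0.02110.
Gradient magnitude |∇z| = √(a² + b²) = √(0.05397 + 0.00045) = 0.23327.
True dip = arctan(0.23327) = 13.1°, dipping toward E (azimuth ≈ 095°).

13.1°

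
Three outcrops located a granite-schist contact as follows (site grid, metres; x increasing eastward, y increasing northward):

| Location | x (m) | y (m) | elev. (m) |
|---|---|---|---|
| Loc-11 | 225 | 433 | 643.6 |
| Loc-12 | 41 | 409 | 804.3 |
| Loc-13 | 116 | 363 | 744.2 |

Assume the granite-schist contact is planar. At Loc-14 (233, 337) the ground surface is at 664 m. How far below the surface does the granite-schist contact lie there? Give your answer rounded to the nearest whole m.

Let the plane be z = a·x + b·y + c.
Loc-12−Loc-11: −184a − 24b = 160.7;  Loc-13−Loc-11: −109a − 70b = 100.6.
Solving gives a = −0.86074, b = −0.09685.
Then c = 643.6 − a·225 − b·433 = 879.20.
At (233, 337): z_contact = −200.6 − 32.6 + 879.20 = 646.0 m.
Depth below ground = 664 − 646.0 = 18 m.

18 m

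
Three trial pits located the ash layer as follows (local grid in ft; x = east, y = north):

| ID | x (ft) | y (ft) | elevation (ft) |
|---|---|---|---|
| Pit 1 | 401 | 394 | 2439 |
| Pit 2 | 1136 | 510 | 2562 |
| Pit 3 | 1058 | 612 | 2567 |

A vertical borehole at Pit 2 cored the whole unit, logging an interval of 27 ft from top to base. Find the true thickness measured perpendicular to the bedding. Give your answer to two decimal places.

Two edge vectors: Pit 1→Pit 2 = (735, 116, 123), Pit 1→Pit 3 = (657, 218, 128).
Normal n = (Pit 1→Pit 2) × (Pit 1→Pit 3) = (-11966, -13269, 84018).
So ∂z/∂x = −n_x/n_z = 0.14242 and ∂z/∂y = −n_y/n_z = 0.15793.
|∇z| = √(a²+b²) = 0.21266, so dip δ = arctan(0.21266) = 12.01°.
True thickness = vertical thickness × cos δ = 27 × cos 12.01° = 26.41 ft.

26.41 ft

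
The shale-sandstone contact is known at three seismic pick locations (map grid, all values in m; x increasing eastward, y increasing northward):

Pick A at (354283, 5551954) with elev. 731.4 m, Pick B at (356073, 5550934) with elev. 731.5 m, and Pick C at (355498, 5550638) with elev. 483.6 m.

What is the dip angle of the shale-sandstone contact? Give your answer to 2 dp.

Let the plane be z = a·x + b·y + c.
Pick B−Pick A: 1790a − 1020b = 0.1;  Pick C−Pick A: 1215a − 1316b = −247.8.
Solving gives a = 0.22653, b = 0.39744.
Gradient magnitude |∇z| = √(a² + b²) = √(0.05132 + 0.15796) = 0.45747.
True dip = arctan(0.45747) = 24.58°, dipping toward SSW (azimuth ≈ 210°).

24.58°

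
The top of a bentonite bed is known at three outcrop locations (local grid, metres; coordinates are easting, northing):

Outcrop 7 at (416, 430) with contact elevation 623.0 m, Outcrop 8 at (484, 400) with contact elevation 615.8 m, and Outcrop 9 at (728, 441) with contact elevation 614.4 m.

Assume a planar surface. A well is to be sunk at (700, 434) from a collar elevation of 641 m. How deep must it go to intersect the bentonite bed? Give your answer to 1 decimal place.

26.8 m

Let the plane be z = a·easting + b·northing + c.
Outcrop 8−Outcrop 7: 68a − 30b = −7.2;  Outcrop 9−Outcrop 7: 312a + 11b = −8.6.
Solving gives a = −0.03336, b = 0.16438.
Then c = 623 − a·416 − b·430 = 566.19.
At (700, 434): z_contact = −23.35 + 71.34 + 566.19 = 614.18 m.
Depth below ground = 641 − 614.18 = 26.8 m.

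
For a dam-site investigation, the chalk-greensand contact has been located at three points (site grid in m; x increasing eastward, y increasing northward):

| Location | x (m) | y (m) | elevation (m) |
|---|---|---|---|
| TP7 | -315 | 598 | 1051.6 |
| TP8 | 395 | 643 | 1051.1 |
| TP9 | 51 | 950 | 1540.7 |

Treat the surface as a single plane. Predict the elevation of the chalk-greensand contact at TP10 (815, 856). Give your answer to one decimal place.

1328.2 m

Let the plane be z = a·x + b·y + c.
TP8−TP7: 710a + 45b = −0.5;  TP9−TP7: 366a + 352b = 489.1.
Solving gives a = −0.09503, b = 1.48830.
Then c = 1051.6 − a·-315 − b·598 = 131.66.
At (815, 856): z = −77.5 + 1274.0 + 131.66 = 1328.2 m.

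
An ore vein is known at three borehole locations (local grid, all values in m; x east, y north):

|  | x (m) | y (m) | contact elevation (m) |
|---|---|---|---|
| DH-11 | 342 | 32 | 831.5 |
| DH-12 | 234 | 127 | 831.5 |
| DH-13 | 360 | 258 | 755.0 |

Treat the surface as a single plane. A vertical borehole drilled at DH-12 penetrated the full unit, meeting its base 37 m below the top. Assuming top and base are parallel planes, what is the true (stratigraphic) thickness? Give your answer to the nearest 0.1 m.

34.1 m

Two edge vectors: DH-11→DH-12 = (-108, 95, 0), DH-11→DH-13 = (18, 226, -76.5).
Normal n = (DH-11→DH-12) × (DH-11→DH-13) = (-7267.5, -8262, -26118).
So ∂z/∂x = −n_x/n_z = −0.27826 and ∂z/∂y = −n_y/n_z = −0.31633.
|∇z| = √(a²+b²) = 0.42130, so dip δ = arctan(0.42130) = 22.85°.
True thickness = vertical thickness × cos δ = 37 × cos 22.85° = 34.1 m.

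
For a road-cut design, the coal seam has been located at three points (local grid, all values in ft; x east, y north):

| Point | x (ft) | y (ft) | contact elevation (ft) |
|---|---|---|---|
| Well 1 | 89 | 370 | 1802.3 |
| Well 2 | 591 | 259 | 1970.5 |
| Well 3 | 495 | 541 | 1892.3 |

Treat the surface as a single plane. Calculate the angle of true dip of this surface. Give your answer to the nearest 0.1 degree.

Let the plane be z = a·x + b·y + c.
Well 2−Well 1: 502a − 111b = 168.2;  Well 3−Well 1: 406a + 171b = 90.
Solving gives a = 0.29603, b = −0.17653.
Gradient magnitude |∇z| = √(a² + b²) = √(0.08763 + 0.03116) = 0.34467.
True dip = arctan(0.34467) = 19.0°, dipping toward WNW (azimuth ≈ 301°).

19.0°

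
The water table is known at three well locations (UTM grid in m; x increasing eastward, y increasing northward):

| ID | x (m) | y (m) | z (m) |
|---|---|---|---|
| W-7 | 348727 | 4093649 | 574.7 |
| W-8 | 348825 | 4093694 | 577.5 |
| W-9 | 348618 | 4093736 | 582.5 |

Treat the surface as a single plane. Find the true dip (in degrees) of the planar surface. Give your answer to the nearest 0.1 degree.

4.6°

Let the plane be z = a·x + b·y + c.
W-8−W-7: 98a + 45b = 2.8;  W-9−W-7: −109a + 87b = 7.8.
Solving gives a = −0.00800, b = 0.07964.
Gradient magnitude |∇z| = √(a² + b²) = √(0.00006 + 0.00634) = 0.08004.
True dip = arctan(0.08004) = 4.6°, dipping toward S (azimuth ≈ 174°).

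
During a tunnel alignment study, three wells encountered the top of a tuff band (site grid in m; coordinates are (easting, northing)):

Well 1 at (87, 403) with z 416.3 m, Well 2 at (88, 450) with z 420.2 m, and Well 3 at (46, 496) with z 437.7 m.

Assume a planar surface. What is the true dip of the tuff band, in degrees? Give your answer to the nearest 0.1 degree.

18.3°

Two edge vectors: Well 1→Well 2 = (1, 47, 3.9), Well 1→Well 3 = (-41, 93, 21.4).
Normal n = (Well 1→Well 2) × (Well 1→Well 3) = (643.1, -181.3, 2020).
So ∂z/∂E = −n_x/n_z = −0.31837 and ∂z/∂N = −n_y/n_z = 0.08975.
Gradient magnitude |∇z| = √(a² + b²) = √(0.10136 + 0.00806) = 0.33078.
True dip = arctan(0.33078) = 18.3°, dipping toward ESE (azimuth ≈ 106°).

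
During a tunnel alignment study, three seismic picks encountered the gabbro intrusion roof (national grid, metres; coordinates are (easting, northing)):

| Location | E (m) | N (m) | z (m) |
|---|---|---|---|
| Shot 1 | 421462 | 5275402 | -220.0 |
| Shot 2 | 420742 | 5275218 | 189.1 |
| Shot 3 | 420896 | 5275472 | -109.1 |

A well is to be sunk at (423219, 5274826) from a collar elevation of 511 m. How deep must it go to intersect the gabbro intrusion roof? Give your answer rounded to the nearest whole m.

723 m

Two edge vectors: Shot 1→Shot 2 = (-720, -184, 409.1), Shot 1→Shot 3 = (-566, 70, 110.9).
Normal n = (Shot 1→Shot 2) × (Shot 1→Shot 3) = (-49042.6, -151702.6, -154544).
So ∂z/∂E = −n_x/n_z = −0.31733746 and ∂z/∂N = −n_y/n_z = −0.98161430.
Intercept c from Shot 1: -220 + 133745.68 + 5178410.03 = 5311935.71.
At (423219, 5274826): z_contact = −134303.2 − 5177844.6 + 5311935.71 = -212.2 m.
Depth below ground = 511 − (-212.2) = 723 m.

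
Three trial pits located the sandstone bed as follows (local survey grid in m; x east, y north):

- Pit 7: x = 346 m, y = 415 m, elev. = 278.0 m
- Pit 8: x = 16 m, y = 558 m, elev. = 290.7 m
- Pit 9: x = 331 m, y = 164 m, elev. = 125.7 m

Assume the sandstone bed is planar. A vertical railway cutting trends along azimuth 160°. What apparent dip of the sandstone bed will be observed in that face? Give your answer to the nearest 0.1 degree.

25.8°

Two edge vectors: Pit 7→Pit 8 = (-330, 143, 12.7), Pit 7→Pit 9 = (-15, -251, -152.3).
Normal n = (Pit 7→Pit 8) × (Pit 7→Pit 9) = (-18591.2, -50449.5, 84975).
So ∂z/∂x = −n_x/n_z = 0.21878 and ∂z/∂y = −n_y/n_z = 0.59370.
Unit vector along 160° is (sin 160°, cos 160°) = (0.3420, -0.9397).
Slope in that direction = a·(0.3420) + b·(-0.9397) = −0.48307.
Apparent dip = arctan|0.48307| = 25.8° (true dip is 32.3°, so apparent ≤ true as expected).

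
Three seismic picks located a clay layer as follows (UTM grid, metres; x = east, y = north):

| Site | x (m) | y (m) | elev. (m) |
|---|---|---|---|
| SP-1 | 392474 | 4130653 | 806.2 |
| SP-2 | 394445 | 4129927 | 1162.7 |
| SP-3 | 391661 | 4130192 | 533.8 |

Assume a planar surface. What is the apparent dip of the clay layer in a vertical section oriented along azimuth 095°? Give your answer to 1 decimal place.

12.8°

Two edge vectors: SP-1→SP-2 = (1971, -726, 356.5), SP-1→SP-3 = (-813, -461, -272.4).
Normal n = (SP-1→SP-2) × (SP-1→SP-3) = (362108.9, 247065.9, -1498869).
So ∂z/∂x = −n_x/n_z = 0.24159 and ∂z/∂y = −n_y/n_z = 0.16483.
Unit vector along 095° is (sin 95°, cos 95°) = (0.9962, -0.0872).
Slope in that direction = a·(0.9962) + b·(-0.0872) = 0.22630.
Apparent dip = arctan|0.22630| = 12.8° (true dip is 16.3°, so apparent ≤ true as expected).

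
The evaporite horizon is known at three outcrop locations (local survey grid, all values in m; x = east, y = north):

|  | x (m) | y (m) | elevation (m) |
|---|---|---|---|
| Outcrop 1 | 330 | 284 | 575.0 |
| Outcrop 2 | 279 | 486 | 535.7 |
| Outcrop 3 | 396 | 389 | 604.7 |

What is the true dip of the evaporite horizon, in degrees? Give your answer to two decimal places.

28.59°

Let the plane be z = a·x + b·y + c.
Outcrop 2−Outcrop 1: −51a + 202b = −39.3;  Outcrop 3−Outcrop 1: 66a + 105b = 29.7.
Solving gives a = 0.54187, b = −0.05775.
Gradient magnitude |∇z| = √(a² + b²) = √(0.29362 + 0.00333) = 0.54494.
True dip = arctan(0.54494) = 28.59°, dipping toward W (azimuth ≈ 276°).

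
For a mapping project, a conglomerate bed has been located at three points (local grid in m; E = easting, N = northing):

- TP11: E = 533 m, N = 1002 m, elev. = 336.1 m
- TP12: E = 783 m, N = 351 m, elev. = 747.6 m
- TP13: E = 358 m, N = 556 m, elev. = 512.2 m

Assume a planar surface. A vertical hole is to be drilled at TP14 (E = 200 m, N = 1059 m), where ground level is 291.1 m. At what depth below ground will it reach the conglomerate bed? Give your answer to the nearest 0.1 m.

86.1 m

Let the plane be z = a·E + b·N + c.
TP12−TP11: 250a − 651b = 411.5;  TP13−TP11: −175a − 446b = 176.1.
Solving gives a = 0.305591, b = −0.514750.
Then c = 336.1 − a·533 − b·1002 = 689.00.
At (200, 1059): z_contact = 61.12 − 545.12 + 689.00 = 205.00 m.
Depth below ground = 291.1 − 205.00 = 86.1 m.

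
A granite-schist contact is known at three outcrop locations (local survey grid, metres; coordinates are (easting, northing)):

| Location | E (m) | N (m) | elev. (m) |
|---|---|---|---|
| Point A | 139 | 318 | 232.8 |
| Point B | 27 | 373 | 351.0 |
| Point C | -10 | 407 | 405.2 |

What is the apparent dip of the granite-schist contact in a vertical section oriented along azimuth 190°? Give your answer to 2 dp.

40.06°

Two edge vectors: Point A→Point B = (-112, 55, 118.2), Point A→Point C = (-149, 89, 172.4).
Normal n = (Point A→Point B) × (Point A→Point C) = (-1037.8, 1697, -1773).
So ∂z/∂E = −n_x/n_z = −0.58534 and ∂z/∂N = −n_y/n_z = 0.95713.
Unit vector along 190° is (sin 190°, cos 190°) = (-0.1736, -0.9848).
Slope in that direction = a·(-0.1736) + b·(-0.9848) = −0.84095.
Apparent dip = arctan|0.84095| = 40.06° (true dip is 48.3°, so apparent ≤ true as expected).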